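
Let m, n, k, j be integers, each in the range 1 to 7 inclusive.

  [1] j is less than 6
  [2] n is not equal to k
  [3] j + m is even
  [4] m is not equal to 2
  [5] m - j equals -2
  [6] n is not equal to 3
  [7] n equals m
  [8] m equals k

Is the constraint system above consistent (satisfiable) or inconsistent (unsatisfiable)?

From constraints 7 and 8, n = m = k, so n = k. But constraint 2 says n ≠ k. Contradiction.

Unsatisfiable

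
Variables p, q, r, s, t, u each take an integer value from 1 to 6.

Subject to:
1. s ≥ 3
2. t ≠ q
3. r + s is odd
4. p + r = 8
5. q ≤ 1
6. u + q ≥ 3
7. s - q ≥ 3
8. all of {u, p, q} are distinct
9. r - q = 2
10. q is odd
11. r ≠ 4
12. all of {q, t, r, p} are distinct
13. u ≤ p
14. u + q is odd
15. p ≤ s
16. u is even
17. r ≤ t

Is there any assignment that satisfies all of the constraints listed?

Satisfiable

Take p = 5, q = 1, r = 3, s = 6, t = 4, u = 4. Then constraint 4: p + r = 8; constraint 6: u + q = 5, and every other listed constraint is also met.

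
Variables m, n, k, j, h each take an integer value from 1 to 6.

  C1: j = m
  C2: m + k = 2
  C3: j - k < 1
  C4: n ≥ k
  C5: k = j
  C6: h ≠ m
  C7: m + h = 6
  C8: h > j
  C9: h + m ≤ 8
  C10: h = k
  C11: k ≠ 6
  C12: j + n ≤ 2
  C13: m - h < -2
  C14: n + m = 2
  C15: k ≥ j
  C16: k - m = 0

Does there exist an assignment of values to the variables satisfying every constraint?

From constraints 1, 5, and 10, h = k = j = m, so h = m. But constraint 6 says h ≠ m. Contradiction.

Unsatisfiable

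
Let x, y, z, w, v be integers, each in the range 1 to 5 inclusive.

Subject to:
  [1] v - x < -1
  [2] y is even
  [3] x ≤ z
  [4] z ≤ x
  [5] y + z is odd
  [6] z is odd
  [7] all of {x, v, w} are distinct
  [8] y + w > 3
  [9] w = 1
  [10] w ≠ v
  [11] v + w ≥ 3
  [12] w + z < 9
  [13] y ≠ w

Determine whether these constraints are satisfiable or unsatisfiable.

One satisfying assignment is x = 5, y = 4, z = 5, w = 1, v = 3.
For the less obvious constraints — constraint 1: v - x = -2; constraint 8: y + w = 5 — and the others hold by inspection.

Satisfiable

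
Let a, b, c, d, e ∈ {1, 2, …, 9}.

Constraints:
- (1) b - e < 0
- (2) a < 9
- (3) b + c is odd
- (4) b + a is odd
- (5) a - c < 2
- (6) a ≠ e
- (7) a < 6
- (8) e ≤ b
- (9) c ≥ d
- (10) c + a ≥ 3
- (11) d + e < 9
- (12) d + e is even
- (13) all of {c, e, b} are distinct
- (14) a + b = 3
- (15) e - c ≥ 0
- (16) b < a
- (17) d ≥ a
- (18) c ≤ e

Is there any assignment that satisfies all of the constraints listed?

Constraints 8, 9, 15, 16, and 17 give e ≤ b, b < a, a ≤ d, d ≤ c, c ≤ e. Chaining: e ≤ b < a ≤ d ≤ c ≤ e, which forces e < e — impossible.

Unsatisfiable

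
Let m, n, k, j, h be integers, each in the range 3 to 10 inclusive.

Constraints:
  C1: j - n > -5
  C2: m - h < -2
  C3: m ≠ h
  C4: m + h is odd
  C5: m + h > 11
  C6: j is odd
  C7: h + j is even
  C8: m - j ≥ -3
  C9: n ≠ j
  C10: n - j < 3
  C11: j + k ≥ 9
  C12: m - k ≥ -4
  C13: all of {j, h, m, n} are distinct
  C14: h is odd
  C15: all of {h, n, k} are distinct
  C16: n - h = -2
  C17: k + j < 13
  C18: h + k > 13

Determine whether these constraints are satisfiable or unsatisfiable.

The assignment m = 4, n = 7, k = 5, j = 5, h = 9 works:
  constraint 1 holds since j - n = -2.
  constraint 2 holds since m - h = -5.
The rest check out directly.

Satisfiable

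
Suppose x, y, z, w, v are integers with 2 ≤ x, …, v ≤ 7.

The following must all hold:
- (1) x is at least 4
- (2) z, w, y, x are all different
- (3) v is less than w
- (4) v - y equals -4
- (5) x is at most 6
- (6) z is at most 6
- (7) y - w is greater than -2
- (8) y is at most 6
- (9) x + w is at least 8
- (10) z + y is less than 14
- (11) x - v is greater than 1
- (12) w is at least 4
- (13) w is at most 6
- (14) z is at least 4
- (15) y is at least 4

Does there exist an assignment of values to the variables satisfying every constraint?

Constraints 1, 5, 6, 8, 12, 13, 14, and 15 confine each of z, w, y, x to the 3 values {4, …, 6}.
Constraint 2 requires all 4 of them to be distinct, but only 3 values are available — impossible by the pigeonhole principle.

Unsatisfiable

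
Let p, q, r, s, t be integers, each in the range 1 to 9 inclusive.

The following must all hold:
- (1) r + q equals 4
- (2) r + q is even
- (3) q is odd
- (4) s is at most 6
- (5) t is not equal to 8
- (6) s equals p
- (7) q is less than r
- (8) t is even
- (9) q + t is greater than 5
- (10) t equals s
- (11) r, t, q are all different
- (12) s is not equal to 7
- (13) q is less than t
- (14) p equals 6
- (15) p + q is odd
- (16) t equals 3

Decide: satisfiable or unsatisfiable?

Constraint 16 fixes t = 3 and constraint 14 fixes p = 6. Constraints 6 and 10 give t = s = p, so t = p. But 3 ≠ 6 — contradiction.

Unsatisfiable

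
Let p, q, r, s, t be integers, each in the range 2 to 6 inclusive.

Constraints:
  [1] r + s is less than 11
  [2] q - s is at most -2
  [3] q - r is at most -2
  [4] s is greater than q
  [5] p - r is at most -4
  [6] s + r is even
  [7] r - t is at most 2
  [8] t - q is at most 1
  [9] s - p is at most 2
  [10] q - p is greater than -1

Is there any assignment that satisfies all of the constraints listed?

Constraints 2, 5, 7, 8, and 9 give p − s ≥ -2, s − q ≥ 2, q − t ≥ -1, t − r ≥ -2, r − p ≥ 4.
Adding all 5 inequalities: the left sides telescope to 0, and the right sides sum to (-2) + 2 + (-1) + (-2) + 4 = 1. So 0 ≥ 1, which is false.

Unsatisfiable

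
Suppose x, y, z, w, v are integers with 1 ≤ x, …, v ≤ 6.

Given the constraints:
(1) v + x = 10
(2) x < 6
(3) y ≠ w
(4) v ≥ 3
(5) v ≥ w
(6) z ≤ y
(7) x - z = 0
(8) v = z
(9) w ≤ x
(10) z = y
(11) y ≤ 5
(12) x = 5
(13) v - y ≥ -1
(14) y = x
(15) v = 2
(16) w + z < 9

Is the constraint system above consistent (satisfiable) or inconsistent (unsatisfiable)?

Unsatisfiable

Constraint 15 fixes v = 2 and constraint 12 fixes x = 5. Constraints 8, 10, and 14 give v = z = y = x, so v = x. But 2 ≠ 5 — contradiction.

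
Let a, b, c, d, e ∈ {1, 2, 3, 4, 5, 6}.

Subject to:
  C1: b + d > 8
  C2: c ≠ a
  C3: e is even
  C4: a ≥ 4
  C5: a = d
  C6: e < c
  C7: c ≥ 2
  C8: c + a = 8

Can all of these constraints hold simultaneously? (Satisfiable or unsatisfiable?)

Setting (a, b, c, d, e) = (5, 5, 3, 5, 2) satisfies everything: constraint 1: b + d = 10; constraint 3: e = 2 is even; constraint 8: c + a = 8, and the others follow.

Satisfiable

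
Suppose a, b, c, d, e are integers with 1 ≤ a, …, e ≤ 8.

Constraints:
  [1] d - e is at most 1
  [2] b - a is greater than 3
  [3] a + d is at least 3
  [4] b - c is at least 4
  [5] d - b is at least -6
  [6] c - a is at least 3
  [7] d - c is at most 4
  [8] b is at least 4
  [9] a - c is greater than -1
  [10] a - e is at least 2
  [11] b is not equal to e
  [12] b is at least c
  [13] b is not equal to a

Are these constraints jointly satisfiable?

Constraints 1, 4, 5, 6, and 10 give a − e ≥ 2, e − d ≥ -1, d − b ≥ -6, b − c ≥ 4, c − a ≥ 3.
Adding all 5 inequalities: the left sides telescope to 0, and the right sides sum to 2 + (-1) + (-6) + 4 + 3 = 2. So 0 ≥ 2, which is false.

Unsatisfiable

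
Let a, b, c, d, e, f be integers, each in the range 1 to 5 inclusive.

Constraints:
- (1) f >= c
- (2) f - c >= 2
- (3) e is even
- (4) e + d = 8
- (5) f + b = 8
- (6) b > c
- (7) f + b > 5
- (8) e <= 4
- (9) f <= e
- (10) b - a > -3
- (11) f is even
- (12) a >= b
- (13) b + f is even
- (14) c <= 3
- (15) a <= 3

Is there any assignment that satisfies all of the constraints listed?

From constraints 8 and 9: f ≤ e ≤ 4. From constraints 12 and 15: b ≤ a ≤ 3. Hence f + b ≤ 7. But constraint 5 requires f + b = 8, and 8 > 7. Contradiction.

Unsatisfiable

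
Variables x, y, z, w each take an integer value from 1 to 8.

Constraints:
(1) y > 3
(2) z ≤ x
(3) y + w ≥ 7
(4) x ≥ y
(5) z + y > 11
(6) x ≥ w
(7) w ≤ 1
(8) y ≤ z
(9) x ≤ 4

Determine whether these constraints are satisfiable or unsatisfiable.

Unsatisfiable

From constraints 4 and 9: y ≤ x ≤ 4. From constraint 7: w ≤ 1. Hence y + w ≤ 5. But constraint 3 requires y + w ≥ 7, and 7 > 5. Contradiction.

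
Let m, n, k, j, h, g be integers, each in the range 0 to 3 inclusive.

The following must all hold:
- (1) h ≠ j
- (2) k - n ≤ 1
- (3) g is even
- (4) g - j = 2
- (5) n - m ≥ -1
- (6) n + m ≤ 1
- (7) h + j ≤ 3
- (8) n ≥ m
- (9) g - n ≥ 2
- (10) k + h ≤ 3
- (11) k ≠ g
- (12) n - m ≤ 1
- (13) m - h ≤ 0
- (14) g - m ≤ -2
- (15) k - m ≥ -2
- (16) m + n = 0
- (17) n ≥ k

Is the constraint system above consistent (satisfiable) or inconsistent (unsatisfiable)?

Unsatisfiable

Constraints 2, 9, 14, and 15 give n − k ≥ -1, k − m ≥ -2, m − g ≥ 2, g − n ≥ 2.
Adding all 4 inequalities: the left sides telescope to 0, and the right sides sum to (-1) + (-2) + 2 + 2 = 1. So 0 ≥ 1, which is false.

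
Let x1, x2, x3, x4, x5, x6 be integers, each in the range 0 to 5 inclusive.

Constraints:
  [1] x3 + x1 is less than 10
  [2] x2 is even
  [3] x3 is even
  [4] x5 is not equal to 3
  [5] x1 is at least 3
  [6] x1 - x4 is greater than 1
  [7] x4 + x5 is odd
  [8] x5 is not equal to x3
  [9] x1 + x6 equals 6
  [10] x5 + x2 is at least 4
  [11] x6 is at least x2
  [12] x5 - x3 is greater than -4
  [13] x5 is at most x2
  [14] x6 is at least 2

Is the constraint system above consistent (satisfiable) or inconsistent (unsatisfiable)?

Satisfiable

Take x1 = 3, x2 = 2, x3 = 4, x4 = 1, x5 = 2, x6 = 3. Then constraint 1: x3 + x1 = 7; constraint 6: x1 - x4 = 2, and every other listed constraint is also met.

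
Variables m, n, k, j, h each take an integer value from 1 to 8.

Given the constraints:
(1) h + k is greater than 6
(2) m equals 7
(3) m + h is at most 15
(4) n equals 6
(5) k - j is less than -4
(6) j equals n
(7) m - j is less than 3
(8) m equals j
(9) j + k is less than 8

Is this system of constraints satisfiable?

Unsatisfiable

Constraint 2 fixes m = 7 and constraint 4 fixes n = 6. Constraints 6 and 8 give m = j = n, so m = n. But 7 ≠ 6 — contradiction.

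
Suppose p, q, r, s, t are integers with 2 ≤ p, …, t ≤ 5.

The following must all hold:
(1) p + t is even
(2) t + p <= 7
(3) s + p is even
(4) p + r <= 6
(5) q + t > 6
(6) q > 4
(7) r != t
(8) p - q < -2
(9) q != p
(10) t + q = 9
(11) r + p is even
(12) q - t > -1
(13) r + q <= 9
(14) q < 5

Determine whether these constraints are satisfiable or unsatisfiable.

From constraint 6: q ≥ 5. From constraint 14: q ≤ 4. But 4 < 5, so no value of q works.

Unsatisfiable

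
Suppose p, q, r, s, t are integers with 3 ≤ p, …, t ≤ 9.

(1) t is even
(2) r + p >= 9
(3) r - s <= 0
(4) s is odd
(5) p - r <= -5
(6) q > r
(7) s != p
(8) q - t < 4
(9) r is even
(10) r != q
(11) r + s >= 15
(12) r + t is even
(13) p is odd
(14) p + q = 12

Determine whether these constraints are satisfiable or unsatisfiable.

Satisfiable

Try p = 3, q = 9, r = 8, s = 9, t = 8.
Check constraint 2: r + p = 11; constraint 3: r - s = -1. The remaining constraints are straightforward to verify.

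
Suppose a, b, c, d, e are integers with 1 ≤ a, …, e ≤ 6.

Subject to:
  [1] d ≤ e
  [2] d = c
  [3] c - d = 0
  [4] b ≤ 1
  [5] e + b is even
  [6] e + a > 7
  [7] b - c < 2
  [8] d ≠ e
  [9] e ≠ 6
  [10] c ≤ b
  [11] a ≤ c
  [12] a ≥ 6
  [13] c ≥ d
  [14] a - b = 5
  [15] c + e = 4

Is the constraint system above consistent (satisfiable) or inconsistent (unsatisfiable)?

Unsatisfiable

From constraints 11 and 12: c ≥ a and a ≥ 6, so c ≥ 6. From constraints 4 and 10: c ≤ b and b ≤ 1, so c ≤ 1. But 1 < 6, so no value of c works.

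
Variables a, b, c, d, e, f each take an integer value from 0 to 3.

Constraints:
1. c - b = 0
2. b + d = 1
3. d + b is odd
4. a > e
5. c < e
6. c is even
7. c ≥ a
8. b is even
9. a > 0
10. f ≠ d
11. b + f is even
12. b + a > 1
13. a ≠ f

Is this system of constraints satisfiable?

Unsatisfiable

Constraints 4, 5, and 7 give a ≤ c, c < e, e < a. Chaining: a ≤ c < e < a, which forces a < a — impossible.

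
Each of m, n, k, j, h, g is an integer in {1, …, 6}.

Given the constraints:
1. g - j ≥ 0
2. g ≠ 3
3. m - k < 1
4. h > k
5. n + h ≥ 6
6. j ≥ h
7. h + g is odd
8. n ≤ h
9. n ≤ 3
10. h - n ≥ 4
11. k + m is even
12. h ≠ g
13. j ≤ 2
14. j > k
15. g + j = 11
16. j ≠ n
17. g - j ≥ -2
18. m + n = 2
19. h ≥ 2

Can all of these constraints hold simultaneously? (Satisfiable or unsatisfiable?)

Unsatisfiable

From constraint 9: n ≤ 3. From constraints 6 and 13: h ≤ j ≤ 2. Hence n + h ≤ 5. But constraint 5 requires n + h ≥ 6, and 6 > 5. Contradiction.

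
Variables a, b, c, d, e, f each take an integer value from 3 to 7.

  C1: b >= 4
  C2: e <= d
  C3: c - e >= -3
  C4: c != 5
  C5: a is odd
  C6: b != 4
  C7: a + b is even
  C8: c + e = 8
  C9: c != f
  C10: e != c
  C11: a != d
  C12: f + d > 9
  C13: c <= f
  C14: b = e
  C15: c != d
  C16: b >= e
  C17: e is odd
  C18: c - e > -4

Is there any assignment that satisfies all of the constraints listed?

Satisfiable

Try a = 7, b = 5, c = 3, d = 5, e = 5, f = 7.
Check constraint 3: c - e = -2; constraint 8: c + e = 8. The remaining constraints are straightforward to verify.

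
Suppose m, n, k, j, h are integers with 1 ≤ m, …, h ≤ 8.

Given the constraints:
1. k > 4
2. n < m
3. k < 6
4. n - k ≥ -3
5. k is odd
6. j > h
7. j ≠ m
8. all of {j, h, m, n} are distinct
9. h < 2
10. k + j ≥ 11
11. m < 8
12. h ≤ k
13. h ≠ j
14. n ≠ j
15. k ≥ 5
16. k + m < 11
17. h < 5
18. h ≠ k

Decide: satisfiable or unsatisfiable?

Satisfiable

One satisfying assignment is m = 5, n = 4, k = 5, j = 7, h = 1.
For the less obvious constraints — constraint 4: n - k = -1; constraint 10: k + j = 12; constraint 16: k + m = 10 — and the others hold by inspection.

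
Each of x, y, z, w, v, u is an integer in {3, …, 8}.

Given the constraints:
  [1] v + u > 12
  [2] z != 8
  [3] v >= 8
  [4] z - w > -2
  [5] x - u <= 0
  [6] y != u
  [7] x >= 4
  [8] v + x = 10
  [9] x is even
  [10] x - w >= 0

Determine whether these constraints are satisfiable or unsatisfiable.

From constraint 3: v ≥ 8. From constraint 7: x ≥ 4. Hence v + x ≥ 12. But constraint 8 requires v + x = 10, and 10 < 12. Contradiction.

Unsatisfiable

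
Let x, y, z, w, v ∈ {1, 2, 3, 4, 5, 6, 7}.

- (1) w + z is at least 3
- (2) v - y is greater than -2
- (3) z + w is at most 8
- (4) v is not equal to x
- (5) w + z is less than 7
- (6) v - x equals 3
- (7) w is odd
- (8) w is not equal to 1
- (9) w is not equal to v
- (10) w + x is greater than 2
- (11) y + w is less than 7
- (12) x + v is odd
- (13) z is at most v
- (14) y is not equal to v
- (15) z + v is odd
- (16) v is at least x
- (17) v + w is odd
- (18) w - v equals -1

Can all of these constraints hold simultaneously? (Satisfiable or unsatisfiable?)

Try x = 1, y = 3, z = 3, w = 3, v = 4.
Check constraint 1: w + z = 6; constraint 2: v - y = 1; constraint 3: z + w = 6. The remaining constraints are straightforward to verify.

Satisfiable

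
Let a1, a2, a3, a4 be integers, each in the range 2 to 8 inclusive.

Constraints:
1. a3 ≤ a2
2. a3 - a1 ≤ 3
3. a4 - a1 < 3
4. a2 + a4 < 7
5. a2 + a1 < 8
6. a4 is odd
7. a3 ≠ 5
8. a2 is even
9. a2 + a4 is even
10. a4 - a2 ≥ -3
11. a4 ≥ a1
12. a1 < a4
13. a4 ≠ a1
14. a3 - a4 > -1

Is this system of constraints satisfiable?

Constraint 8 makes a2 even and constraint 6 makes a4 odd, so a2 + a4 must be odd. Constraint 9 says a2 + a4 is even — contradiction.

Unsatisfiable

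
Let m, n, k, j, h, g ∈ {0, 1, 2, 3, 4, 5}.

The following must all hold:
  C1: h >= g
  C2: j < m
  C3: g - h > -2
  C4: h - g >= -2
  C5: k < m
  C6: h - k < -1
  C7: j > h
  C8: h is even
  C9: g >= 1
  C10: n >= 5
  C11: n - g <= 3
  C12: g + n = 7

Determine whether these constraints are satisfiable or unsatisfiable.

Satisfiable

Try m = 5, n = 5, k = 4, j = 4, h = 2, g = 2.
Check constraint 3: g - h = 0; constraint 4: h - g = 0. The remaining constraints are straightforward to verify.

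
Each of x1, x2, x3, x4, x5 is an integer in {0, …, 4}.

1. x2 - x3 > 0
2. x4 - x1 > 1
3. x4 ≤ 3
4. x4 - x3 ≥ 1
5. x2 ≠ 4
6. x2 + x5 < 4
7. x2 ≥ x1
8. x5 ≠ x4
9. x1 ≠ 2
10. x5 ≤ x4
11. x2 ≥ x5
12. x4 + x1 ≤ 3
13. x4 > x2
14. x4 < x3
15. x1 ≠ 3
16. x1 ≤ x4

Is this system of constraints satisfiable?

Unsatisfiable

Constraints 1, 13, and 14 give x3 < x2, x2 < x4, x4 < x3. Chaining: x3 < x2 < x4 < x3, which forces x3 < x3 — impossible.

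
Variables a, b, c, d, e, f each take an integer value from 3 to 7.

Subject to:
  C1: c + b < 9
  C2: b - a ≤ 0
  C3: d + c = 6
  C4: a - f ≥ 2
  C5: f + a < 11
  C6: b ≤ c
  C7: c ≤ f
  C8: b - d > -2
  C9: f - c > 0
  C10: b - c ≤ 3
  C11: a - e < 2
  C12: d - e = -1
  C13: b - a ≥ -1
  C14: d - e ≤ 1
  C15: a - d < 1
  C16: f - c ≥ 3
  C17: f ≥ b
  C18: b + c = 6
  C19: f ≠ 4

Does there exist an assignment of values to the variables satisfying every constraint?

Constraints 4, 10, 13, and 16 give f − c ≥ 3, c − b ≥ -3, b − a ≥ -1, a − f ≥ 2.
Adding all 4 inequalities: the left sides telescope to 0, and the right sides sum to 3 + (-3) + (-1) + 2 = 1. So 0 ≥ 1, which is false.

Unsatisfiable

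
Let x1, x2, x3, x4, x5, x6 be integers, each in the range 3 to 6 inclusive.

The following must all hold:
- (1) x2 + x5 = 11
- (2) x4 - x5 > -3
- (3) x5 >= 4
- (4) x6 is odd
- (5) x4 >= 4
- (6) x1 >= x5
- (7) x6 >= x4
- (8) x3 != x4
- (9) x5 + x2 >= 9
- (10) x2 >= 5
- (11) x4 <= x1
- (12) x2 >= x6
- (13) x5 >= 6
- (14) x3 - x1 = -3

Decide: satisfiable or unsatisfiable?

The assignment x1 = 6, x2 = 5, x3 = 3, x4 = 5, x5 = 6, x6 = 5 works:
  constraint 1 holds since x2 + x5 = 11.
  constraint 2 holds since x4 - x5 = -1.
The rest check out directly.

Satisfiable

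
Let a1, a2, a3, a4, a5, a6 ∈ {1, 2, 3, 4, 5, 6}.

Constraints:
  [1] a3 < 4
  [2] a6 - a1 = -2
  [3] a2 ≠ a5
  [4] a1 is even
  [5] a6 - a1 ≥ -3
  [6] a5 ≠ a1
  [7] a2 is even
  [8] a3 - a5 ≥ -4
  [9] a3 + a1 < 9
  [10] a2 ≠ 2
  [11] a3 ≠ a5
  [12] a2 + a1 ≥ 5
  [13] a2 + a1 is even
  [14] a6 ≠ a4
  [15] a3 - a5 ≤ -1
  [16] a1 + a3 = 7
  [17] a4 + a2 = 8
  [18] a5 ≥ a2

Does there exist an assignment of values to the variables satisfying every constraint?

Satisfiable

Setting (a1, a2, a3, a4, a5, a6) = (4, 4, 3, 4, 6, 2) satisfies everything: constraint 2: a6 - a1 = -2; constraint 5: a6 - a1 = -2, and the others follow.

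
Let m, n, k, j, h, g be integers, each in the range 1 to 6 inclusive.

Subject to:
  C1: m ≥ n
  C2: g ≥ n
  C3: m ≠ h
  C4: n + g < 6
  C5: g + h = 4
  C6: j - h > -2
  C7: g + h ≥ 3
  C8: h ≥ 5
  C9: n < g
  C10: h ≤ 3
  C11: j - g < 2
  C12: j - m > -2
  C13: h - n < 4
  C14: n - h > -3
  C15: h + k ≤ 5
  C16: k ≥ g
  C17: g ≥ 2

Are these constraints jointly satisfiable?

Unsatisfiable

From constraint 8: h ≥ 5. From constraints 16 and 17: k ≥ g ≥ 2. Hence h + k ≥ 7. But constraint 15 requires h + k ≤ 5, and 5 < 7. Contradiction.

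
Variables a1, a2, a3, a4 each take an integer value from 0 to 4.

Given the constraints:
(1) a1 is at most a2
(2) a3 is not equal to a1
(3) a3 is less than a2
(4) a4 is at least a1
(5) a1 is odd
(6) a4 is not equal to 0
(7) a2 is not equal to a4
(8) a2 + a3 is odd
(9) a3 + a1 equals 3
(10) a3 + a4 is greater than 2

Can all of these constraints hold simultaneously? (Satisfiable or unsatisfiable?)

Setting (a1, a2, a3, a4) = (3, 3, 0, 4) satisfies everything: constraint 9: a3 + a1 = 3; constraint 10: a3 + a4 = 4, and the others follow.

Satisfiable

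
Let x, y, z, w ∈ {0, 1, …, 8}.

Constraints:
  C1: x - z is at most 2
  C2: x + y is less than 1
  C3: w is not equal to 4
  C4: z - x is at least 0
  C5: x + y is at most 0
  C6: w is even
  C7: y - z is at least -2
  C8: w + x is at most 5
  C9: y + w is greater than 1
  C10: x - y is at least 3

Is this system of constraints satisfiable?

Unsatisfiable

Constraints 4, 7, and 10 give x − y ≥ 3, y − z ≥ -2, z − x ≥ 0.
Adding all 3 inequalities: the left sides telescope to 0, and the right sides sum to 3 + (-2) + 0 = 1. So 0 ≥ 1, which is false.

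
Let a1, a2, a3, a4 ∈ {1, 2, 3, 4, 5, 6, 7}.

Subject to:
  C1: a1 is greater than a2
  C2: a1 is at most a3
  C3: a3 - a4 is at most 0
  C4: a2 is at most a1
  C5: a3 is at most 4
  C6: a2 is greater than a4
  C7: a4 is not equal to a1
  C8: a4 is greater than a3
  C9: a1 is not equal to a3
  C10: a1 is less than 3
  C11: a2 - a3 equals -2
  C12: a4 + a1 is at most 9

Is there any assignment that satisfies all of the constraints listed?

Unsatisfiable

Constraints 1, 2, 3, and 6 give a1 ≤ a3, a3 ≤ a4, a4 < a2, a2 < a1. Chaining: a1 ≤ a3 ≤ a4 < a2 < a1, which forces a1 < a1 — impossible.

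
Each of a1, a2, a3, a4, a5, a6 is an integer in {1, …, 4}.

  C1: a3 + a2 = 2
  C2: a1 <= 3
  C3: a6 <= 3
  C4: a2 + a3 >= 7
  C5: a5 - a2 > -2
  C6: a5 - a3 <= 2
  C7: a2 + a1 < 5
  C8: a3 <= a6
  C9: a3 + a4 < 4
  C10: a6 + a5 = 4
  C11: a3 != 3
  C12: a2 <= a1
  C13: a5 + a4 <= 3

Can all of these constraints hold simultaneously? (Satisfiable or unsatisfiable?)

From constraints 2 and 12: a2 ≤ a1 ≤ 3. From constraints 3 and 8: a3 ≤ a6 ≤ 3. Hence a2 + a3 ≤ 6. But constraint 4 requires a2 + a3 ≥ 7, and 7 > 6. Contradiction.

Unsatisfiable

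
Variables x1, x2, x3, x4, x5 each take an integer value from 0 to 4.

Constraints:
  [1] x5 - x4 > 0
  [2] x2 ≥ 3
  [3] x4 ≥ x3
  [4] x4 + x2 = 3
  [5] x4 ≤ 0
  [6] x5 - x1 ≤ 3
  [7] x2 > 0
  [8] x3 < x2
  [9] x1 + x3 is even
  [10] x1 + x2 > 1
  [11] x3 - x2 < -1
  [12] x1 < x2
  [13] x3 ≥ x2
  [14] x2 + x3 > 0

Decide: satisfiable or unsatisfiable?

Unsatisfiable

From constraints 2 and 13: x3 ≥ x2 and x2 ≥ 3, so x3 ≥ 3. From constraints 3 and 5: x3 ≤ x4 and x4 ≤ 0, so x3 ≤ 0. But 0 < 3, so no value of x3 works.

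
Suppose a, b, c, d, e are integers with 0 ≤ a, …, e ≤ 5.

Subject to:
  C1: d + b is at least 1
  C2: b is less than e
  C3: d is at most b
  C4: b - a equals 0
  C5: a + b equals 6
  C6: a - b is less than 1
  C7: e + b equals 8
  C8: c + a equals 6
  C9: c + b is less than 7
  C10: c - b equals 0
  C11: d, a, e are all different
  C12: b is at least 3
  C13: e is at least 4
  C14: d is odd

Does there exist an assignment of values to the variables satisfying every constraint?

Satisfiable

Setting (a, b, c, d, e) = (3, 3, 3, 1, 5) satisfies everything: constraint 1: d + b = 4; constraint 4: b - a = 0, and the others follow.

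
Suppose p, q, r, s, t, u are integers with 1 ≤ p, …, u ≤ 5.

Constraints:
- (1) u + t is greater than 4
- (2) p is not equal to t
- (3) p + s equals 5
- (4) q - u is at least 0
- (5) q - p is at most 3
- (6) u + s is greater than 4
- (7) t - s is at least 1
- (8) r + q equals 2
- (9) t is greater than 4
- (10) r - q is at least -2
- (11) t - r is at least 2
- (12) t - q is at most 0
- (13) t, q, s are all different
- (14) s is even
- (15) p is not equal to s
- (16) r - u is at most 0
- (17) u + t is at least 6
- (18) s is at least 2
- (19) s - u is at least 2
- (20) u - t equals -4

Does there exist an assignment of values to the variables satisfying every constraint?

Unsatisfiable

Constraints 7, 10, 12, 16, and 19 give r − q ≥ -2, q − t ≥ 0, t − s ≥ 1, s − u ≥ 2, u − r ≥ 0.
Adding all 5 inequalities: the left sides telescope to 0, and the right sides sum to (-2) + 0 + 1 + 2 + 0 = 1. So 0 ≥ 1, which is false.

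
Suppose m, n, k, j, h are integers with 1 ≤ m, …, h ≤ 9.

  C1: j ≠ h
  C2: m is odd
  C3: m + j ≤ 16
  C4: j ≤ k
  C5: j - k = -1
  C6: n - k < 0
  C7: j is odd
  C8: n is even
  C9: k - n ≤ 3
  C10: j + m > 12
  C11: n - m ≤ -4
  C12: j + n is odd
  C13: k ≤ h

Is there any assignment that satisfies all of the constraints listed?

Satisfiable

Setting (m, n, k, j, h) = (9, 4, 6, 5, 9) satisfies everything: constraint 3: m + j = 14; constraint 5: j - k = -1; constraint 6: n - k = -2, and the others follow.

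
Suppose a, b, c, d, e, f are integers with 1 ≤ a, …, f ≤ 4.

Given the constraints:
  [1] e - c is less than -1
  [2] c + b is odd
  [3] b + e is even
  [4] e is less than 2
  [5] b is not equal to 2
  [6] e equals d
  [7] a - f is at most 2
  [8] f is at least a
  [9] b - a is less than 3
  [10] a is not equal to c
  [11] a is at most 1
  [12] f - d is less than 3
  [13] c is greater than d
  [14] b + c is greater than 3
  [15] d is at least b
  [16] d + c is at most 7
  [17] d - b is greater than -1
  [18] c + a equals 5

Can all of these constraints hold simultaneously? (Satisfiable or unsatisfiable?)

Satisfiable

One satisfying assignment is a = 1, b = 1, c = 4, d = 1, e = 1, f = 1.
For the less obvious constraints — constraint 1: e - c = -3; constraint 7: a - f = 0 — and the others hold by inspection.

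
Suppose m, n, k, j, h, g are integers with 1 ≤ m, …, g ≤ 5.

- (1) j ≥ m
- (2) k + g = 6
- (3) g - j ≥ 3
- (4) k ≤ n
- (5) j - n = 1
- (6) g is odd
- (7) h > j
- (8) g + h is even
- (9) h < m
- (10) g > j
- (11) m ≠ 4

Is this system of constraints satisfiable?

Unsatisfiable

Constraints 1, 7, and 9 give h < m, m ≤ j, j < h. Chaining: h < m ≤ j < h, which forces h < h — impossible.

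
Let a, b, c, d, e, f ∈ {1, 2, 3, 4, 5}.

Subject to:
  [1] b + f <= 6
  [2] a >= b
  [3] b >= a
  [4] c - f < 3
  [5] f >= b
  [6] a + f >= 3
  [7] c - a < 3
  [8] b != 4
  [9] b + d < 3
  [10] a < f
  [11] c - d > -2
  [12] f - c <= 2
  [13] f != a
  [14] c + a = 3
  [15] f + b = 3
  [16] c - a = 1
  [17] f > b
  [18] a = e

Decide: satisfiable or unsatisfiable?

Satisfiable

One satisfying assignment is a = 1, b = 1, c = 2, d = 1, e = 1, f = 2.
For the less obvious constraints — constraint 1: b + f = 3; constraint 4: c - f = 0 — and the others hold by inspection.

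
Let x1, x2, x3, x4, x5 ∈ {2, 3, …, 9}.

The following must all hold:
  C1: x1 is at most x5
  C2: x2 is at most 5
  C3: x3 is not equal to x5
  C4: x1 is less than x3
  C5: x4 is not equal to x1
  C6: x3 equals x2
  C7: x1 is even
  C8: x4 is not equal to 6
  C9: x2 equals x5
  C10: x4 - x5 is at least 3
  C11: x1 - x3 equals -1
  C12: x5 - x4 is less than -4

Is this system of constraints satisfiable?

Unsatisfiable

From constraints 6 and 9, x3 = x2 = x5, so x3 = x5. But constraint 3 says x3 ≠ x5. Contradiction.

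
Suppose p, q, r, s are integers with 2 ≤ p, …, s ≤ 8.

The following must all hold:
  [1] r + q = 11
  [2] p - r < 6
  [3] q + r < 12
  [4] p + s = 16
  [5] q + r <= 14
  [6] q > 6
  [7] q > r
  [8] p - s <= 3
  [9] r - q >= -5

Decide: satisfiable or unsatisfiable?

Satisfiable

Take p = 8, q = 7, r = 4, s = 8. Then constraint 1: r + q = 11; constraint 2: p - r = 4, and every other listed constraint is also met.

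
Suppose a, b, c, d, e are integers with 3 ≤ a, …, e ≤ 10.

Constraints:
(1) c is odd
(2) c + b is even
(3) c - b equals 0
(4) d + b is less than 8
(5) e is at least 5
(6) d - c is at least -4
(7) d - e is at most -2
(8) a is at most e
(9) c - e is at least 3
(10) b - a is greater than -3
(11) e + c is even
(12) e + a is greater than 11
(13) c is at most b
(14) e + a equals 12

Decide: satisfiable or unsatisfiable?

Unsatisfiable

Constraints 6, 7, and 9 give c − e ≥ 3, e − d ≥ 2, d − c ≥ -4.
Adding all 3 inequalities: the left sides telescope to 0, and the right sides sum to 3 + 2 + (-4) = 1. So 0 ≥ 1, which is false.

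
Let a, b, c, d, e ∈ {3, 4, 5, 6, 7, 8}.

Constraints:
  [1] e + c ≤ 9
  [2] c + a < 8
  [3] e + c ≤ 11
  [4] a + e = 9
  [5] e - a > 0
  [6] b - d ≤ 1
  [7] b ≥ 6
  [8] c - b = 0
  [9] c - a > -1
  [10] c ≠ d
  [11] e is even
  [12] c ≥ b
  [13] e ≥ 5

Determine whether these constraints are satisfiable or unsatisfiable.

Unsatisfiable

From constraint 13: e ≥ 5. From constraints 7 and 12: c ≥ b ≥ 6. Hence e + c ≥ 11. But constraint 1 requires e + c ≤ 9, and 9 < 11. Contradiction.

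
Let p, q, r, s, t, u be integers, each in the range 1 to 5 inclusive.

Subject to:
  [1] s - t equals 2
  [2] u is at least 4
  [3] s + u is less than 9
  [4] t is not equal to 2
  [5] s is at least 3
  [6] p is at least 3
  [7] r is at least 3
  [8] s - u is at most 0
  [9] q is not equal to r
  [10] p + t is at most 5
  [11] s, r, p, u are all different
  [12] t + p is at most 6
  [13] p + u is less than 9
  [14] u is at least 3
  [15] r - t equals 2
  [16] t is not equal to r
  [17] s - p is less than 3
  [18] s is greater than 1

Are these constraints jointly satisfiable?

Constraints 5, 6, 7, and 14 confine each of s, r, p, u to the 3 values {3, …, 5} (the domain already gives each ≤ 5).
Constraint 11 requires all 4 of them to be distinct, but only 3 values are available — impossible by the pigeonhole principle.

Unsatisfiable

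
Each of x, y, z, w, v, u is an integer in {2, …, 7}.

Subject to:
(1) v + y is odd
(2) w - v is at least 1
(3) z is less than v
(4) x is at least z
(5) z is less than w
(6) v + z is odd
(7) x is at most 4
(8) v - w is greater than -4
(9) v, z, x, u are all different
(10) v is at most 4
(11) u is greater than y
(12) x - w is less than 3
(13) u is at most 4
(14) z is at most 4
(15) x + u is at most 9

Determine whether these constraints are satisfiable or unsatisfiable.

Unsatisfiable

Constraints 7, 10, 13, and 14 confine each of v, z, x, u to the 3 values {2, …, 4} (the domain already gives each ≥ 2).
Constraint 9 requires all 4 of them to be distinct, but only 3 values are available — impossible by the pigeonhole principle.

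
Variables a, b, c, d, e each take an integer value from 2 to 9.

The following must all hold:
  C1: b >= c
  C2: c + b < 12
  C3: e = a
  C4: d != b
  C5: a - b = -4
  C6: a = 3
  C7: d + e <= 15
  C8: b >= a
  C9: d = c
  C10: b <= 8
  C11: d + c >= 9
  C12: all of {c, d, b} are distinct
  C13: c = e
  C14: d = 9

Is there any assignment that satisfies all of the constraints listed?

Unsatisfiable

Constraint 14 fixes d = 9 and constraint 6 fixes a = 3. Constraints 3, 9, and 13 give d = c = e = a, so d = a. But 9 ≠ 3 — contradiction.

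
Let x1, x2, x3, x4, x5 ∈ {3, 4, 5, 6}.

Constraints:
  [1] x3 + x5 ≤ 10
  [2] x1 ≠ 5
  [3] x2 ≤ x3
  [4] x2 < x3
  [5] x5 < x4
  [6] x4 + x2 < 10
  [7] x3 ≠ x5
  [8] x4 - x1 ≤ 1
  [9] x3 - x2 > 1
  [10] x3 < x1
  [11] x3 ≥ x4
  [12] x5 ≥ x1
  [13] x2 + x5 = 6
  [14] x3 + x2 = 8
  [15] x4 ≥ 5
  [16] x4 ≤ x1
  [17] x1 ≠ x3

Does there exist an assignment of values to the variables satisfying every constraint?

Unsatisfiable

Constraints 5, 10, 11, and 12 give x4 ≤ x3, x3 < x1, x1 ≤ x5, x5 < x4. Chaining: x4 ≤ x3 < x1 ≤ x5 < x4, which forces x4 < x4 — impossible.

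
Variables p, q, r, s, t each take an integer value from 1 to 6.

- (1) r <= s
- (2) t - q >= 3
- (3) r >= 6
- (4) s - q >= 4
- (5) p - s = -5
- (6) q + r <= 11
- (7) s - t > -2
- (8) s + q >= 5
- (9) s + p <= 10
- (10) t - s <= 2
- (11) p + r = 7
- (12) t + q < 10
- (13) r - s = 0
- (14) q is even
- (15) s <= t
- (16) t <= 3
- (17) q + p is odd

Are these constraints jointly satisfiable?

Unsatisfiable

From constraints 1 and 3: s ≥ r and r ≥ 6, so s ≥ 6. From constraints 15 and 16: s ≤ t and t ≤ 3, so s ≤ 3. But 3 < 6, so no value of s works.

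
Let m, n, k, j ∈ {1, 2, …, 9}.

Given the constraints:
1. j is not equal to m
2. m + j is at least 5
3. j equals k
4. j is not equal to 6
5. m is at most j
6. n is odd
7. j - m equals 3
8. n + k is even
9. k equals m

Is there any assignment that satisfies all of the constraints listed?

Unsatisfiable

From constraints 3 and 9, j = k = m, so j = m. But constraint 1 says j ≠ m. Contradiction.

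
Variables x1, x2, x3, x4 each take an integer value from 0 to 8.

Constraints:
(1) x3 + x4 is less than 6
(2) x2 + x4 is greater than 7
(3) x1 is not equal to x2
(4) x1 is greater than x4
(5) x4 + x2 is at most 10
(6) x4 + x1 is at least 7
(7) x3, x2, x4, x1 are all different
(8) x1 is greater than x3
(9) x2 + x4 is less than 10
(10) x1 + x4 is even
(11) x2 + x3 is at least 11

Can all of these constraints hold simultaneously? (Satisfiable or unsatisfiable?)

The assignment x1 = 7, x2 = 8, x3 = 4, x4 = 1 works:
  constraint 1 holds since x3 + x4 = 5.
  constraint 2 holds since x2 + x4 = 9.
  constraint 5 holds since x4 + x2 = 9.
The rest check out directly.

Satisfiable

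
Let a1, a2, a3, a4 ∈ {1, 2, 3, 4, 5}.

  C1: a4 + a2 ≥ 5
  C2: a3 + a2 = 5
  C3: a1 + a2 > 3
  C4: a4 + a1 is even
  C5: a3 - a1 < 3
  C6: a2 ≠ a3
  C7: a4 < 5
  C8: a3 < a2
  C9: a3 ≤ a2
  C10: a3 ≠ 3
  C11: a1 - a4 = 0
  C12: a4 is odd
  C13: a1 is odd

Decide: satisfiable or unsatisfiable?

The assignment a1 = 1, a2 = 4, a3 = 1, a4 = 1 works:
  constraint 1 holds since a4 + a2 = 5.
  constraint 2 holds since a3 + a2 = 5.
The rest check out directly.

Satisfiable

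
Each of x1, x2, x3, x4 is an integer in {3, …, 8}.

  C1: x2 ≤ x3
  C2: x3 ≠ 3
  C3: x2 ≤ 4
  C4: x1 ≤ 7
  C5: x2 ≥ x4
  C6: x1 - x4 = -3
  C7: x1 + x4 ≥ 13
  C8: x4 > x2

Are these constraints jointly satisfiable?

From constraint 4: x1 ≤ 7. From constraints 3 and 5: x4 ≤ x2 ≤ 4. Hence x1 + x4 ≤ 11. But constraint 7 requires x1 + x4 ≥ 13, and 13 > 11. Contradiction.

Unsatisfiable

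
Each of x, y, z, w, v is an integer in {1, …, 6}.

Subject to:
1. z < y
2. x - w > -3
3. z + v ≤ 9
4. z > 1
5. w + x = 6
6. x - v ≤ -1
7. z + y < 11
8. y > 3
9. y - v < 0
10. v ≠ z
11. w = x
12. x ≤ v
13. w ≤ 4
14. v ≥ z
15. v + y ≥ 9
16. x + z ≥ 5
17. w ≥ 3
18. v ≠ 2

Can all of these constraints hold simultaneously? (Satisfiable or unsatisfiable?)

Satisfiable

Try x = 3, y = 5, z = 3, w = 3, v = 6.
Check constraint 2: x - w = 0; constraint 3: z + v = 9. The remaining constraints are straightforward to verify.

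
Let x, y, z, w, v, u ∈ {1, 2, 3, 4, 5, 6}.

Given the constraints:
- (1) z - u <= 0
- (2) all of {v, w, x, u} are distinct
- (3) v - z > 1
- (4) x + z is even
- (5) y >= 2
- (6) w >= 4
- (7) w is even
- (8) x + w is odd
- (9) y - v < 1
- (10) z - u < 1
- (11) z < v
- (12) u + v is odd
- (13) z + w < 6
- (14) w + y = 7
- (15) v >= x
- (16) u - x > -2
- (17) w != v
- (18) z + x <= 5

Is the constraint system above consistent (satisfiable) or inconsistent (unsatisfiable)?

Satisfiable

Setting (x, y, z, w, v, u) = (1, 3, 1, 4, 5, 2) satisfies everything: constraint 1: z - u = -1; constraint 3: v - z = 4, and the others follow.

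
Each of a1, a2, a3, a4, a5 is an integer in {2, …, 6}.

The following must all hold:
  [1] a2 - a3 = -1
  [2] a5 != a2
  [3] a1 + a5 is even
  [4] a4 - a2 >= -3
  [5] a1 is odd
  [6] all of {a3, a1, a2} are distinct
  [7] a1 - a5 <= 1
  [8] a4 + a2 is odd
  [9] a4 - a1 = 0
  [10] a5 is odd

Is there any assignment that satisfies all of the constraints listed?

Setting (a1, a2, a3, a4, a5) = (3, 4, 5, 3, 3) satisfies everything: constraint 1: a2 - a3 = -1; constraint 4: a4 - a2 = -1; constraint 7: a1 - a5 = 0, and the others follow.

Satisfiable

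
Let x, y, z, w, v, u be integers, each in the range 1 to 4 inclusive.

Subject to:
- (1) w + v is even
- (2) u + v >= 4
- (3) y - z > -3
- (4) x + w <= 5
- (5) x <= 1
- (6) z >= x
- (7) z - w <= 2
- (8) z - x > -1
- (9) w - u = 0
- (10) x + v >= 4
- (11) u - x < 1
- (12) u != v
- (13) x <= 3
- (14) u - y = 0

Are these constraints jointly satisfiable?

One satisfying assignment is x = 1, y = 1, z = 2, w = 1, v = 3, u = 1.
For the less obvious constraints — constraint 2: u + v = 4; constraint 3: y - z = -1; constraint 4: x + w = 2 — and the others hold by inspection.

Satisfiable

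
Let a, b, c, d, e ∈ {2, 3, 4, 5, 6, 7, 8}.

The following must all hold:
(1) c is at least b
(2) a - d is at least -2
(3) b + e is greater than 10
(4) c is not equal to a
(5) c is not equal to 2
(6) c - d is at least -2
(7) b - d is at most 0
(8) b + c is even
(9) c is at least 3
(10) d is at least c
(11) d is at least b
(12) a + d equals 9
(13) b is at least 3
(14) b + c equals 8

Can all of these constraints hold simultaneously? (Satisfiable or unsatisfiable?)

Satisfiable

Take a = 5, b = 4, c = 4, d = 4, e = 8. Then constraint 2: a - d = 1; constraint 3: b + e = 12, and every other listed constraint is also met.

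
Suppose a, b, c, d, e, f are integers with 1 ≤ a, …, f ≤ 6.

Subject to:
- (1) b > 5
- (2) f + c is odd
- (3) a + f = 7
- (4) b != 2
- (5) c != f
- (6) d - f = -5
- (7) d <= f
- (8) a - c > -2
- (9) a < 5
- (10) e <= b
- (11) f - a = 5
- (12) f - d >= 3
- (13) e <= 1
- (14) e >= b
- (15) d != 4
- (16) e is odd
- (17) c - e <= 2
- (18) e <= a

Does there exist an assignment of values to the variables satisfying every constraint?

From constraint 1: b ≥ 6. From constraints 13 and 14: b ≤ e and e ≤ 1, so b ≤ 1. But 1 < 6, so no value of b works.

Unsatisfiable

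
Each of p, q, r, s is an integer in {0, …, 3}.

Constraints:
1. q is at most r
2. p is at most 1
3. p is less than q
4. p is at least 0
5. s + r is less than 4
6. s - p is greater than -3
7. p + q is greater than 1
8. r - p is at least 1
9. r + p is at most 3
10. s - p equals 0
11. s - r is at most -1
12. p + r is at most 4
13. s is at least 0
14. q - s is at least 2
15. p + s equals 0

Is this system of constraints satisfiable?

Setting (p, q, r, s) = (0, 2, 2, 0) satisfies everything: constraint 5: s + r = 2; constraint 6: s - p = 0; constraint 7: p + q = 2, and the others follow.

Satisfiable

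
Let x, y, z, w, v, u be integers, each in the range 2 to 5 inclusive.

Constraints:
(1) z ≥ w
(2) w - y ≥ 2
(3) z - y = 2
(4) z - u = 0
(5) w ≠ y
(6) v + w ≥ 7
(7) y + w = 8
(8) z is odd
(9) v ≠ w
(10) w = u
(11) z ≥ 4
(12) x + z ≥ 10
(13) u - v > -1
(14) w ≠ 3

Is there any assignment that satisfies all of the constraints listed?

Satisfiable

The assignment x = 5, y = 3, z = 5, w = 5, v = 3, u = 5 works:
  constraint 2 holds since w - y = 2.
  constraint 3 holds since z - y = 2.
  constraint 4 holds since z - u = 0.
The rest check out directly.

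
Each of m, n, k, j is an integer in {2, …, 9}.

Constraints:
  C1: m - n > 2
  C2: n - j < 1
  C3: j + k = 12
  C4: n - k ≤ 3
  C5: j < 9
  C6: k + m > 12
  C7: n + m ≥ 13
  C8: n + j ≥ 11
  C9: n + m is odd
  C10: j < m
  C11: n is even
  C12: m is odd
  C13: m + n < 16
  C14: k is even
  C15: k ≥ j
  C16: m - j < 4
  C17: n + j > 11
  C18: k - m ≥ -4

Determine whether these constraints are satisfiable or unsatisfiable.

One satisfying assignment is m = 9, n = 6, k = 6, j = 6.
For the less obvious constraints — constraint 1: m - n = 3; constraint 2: n - j = 0; constraint 3: j + k = 12 — and the others hold by inspection.

Satisfiable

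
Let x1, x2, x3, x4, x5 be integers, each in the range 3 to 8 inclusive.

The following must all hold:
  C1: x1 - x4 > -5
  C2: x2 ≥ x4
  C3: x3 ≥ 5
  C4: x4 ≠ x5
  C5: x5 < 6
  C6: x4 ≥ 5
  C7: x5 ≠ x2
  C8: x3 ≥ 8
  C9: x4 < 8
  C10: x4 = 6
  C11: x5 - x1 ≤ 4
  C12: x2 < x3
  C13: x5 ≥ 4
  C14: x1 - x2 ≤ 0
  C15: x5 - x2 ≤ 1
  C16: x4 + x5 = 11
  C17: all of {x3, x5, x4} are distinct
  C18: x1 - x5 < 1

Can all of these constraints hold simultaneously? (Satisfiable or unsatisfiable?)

Satisfiable

Take x1 = 4, x2 = 6, x3 = 8, x4 = 6, x5 = 5. Then constraint 1: x1 - x4 = -2; constraint 11: x5 - x1 = 1, and every other listed constraint is also met.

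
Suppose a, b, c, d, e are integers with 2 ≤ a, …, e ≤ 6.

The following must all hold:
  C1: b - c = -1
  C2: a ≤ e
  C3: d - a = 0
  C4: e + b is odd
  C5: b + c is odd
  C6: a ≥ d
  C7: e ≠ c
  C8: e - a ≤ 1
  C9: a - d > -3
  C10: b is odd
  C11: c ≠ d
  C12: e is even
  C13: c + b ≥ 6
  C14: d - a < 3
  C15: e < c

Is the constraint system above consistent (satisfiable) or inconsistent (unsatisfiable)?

One satisfying assignment is a = 2, b = 3, c = 4, d = 2, e = 2.
For the less obvious constraints — constraint 1: b - c = -1; constraint 3: d - a = 0 — and the others hold by inspection.

Satisfiable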